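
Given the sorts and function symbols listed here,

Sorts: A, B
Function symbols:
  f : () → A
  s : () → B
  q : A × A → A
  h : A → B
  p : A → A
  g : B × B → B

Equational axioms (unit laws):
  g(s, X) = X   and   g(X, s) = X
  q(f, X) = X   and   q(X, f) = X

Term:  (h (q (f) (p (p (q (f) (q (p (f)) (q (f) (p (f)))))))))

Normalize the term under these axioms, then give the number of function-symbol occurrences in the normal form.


size = 8

1. (h (q (f) (p (p (q (f) (q (p (f)) (q (f) (p (f)))))))))  →  (h (p (p (q (f) (q (p (f)) (q (f) (p (f))))))))
2. (h (p (p (q (f) (q (p (f)) (q (f) (p (f))))))))  →  (h (p (p (q (p (f)) (q (f) (p (f)))))))
3. (h (p (p (q (p (f)) (q (f) (p (f)))))))  →  (h (p (p (q (p (f)) (p (f))))))
normal form: (h (p (p (q (p (f)) (p (f))))))


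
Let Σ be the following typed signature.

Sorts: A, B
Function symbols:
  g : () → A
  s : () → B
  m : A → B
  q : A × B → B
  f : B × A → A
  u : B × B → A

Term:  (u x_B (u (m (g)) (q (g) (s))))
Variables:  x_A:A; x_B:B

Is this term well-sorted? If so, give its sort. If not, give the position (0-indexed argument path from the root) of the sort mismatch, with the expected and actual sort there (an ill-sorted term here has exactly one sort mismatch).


  x_B : B
      (g) : A
    (m (g)) : B
      (g) : A
      (s) : B
    (q (g) (s)) : B
  (u (m (g)) (q (g) (s))) : A
(u x_B (u (m (g)) (q (g) (s)))) : ✗ arg 1 at [1] has sort A, expected B

ill-sorted at position [1]: expected B, got A


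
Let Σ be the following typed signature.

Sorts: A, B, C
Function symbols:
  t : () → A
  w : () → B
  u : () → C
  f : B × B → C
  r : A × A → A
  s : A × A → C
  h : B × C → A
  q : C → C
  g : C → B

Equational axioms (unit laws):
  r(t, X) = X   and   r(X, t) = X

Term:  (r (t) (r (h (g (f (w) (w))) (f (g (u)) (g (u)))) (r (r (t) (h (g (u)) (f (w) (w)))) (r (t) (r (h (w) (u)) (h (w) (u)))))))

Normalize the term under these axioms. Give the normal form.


1. (r (t) (r (h (g (f (w) (w))) (f (g (u)) (g (u)))) (r (r (t) (h (g (u)) (f (w) (w)))) (r (t) (r (h (w) (u)) (h (w) (u)))))))  →  (r (h (g (f (w) (w))) (f (g (u)) (g (u)))) (r (r (t) (h (g (u)) (f (w) (w)))) (r (t) (r (h (w) (u)) (h (w) (u))))))
2. (r (h (g (f (w) (w))) (f (g (u)) (g (u)))) (r (r (t) (h (g (u)) (f (w) (w)))) (r (t) (r (h (w) (u)) (h (w) (u))))))  →  (r (h (g (f (w) (w))) (f (g (u)) (g (u)))) (r (h (g (u)) (f (w) (w))) (r (t) (r (h (w) (u)) (h (w) (u))))))
3. (r (h (g (f (w) (w))) (f (g (u)) (g (u)))) (r (h (g (u)) (f (w) (w))) (r (t) (r (h (w) (u)) (h (w) (u))))))  →  (r (h (g (f (w) (w))) (f (g (u)) (g (u)))) (r (h (g (u)) (f (w) (w))) (r (h (w) (u)) (h (w) (u)))))

normal form = (r (h (g (f (w) (w))) (f (g (u)) (g (u)))) (r (h (g (u)) (f (w) (w))) (r (h (w) (u)) (h (w) (u)))))


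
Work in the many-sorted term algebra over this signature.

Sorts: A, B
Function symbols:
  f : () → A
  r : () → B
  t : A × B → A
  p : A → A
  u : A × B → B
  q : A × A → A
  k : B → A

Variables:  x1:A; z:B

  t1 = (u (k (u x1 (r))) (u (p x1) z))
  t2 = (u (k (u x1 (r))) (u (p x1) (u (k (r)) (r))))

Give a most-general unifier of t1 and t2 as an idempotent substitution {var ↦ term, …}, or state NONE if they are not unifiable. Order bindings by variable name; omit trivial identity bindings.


{z ↦ (u (k (r)) (r))}


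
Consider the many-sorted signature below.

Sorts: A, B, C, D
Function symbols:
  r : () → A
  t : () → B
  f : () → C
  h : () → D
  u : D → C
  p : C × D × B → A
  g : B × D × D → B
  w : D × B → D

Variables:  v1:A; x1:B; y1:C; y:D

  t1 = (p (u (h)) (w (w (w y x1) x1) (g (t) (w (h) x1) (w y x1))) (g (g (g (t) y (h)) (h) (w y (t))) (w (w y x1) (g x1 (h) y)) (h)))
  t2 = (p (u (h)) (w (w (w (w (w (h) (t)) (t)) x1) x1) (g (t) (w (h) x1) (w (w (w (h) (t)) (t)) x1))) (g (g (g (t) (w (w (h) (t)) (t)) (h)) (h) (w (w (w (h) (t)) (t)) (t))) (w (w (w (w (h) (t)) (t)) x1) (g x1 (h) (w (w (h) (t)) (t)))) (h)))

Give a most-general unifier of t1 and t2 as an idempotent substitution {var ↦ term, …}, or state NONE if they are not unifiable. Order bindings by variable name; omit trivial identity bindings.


{y ↦ (w (w (h) (t)) (t))}


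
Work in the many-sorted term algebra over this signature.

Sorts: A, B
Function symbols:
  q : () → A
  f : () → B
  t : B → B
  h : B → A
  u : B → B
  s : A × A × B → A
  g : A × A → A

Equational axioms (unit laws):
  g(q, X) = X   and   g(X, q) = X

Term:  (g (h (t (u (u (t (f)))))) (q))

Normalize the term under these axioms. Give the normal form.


normal form = (h (t (u (u (t (f))))))

1. (g (h (t (u (u (t (f)))))) (q))  →  (h (t (u (u (t (f))))))


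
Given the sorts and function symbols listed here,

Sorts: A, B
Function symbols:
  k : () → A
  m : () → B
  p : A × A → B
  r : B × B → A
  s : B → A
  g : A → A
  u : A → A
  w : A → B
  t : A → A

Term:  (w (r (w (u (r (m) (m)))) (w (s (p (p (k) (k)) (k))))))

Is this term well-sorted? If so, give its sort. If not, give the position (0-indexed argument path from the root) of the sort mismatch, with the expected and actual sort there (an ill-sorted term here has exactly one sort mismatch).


          (m) : B
          (m) : B
        (r (m) (m)) : A
      (u (r (m) (m))) : A
    (w (u (r (m) (m)))) : B
            (k) : A
            (k) : A
          (p (k) (k)) : B
          (k) : A
        (p (p (k) (k)) (k)) : ✗ arg 0 at [0, 1, 0, 0, 0] has sort B, expected A

ill-sorted at position [0, 1, 0, 0, 0]: expected A, got B


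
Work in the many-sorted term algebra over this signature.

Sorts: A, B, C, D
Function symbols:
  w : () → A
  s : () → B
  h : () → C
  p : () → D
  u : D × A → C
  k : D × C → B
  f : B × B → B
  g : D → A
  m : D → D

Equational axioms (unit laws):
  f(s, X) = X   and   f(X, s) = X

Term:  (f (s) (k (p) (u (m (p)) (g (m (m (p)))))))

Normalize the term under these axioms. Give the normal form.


1. (f (s) (k (p) (u (m (p)) (g (m (m (p)))))))  →  (k (p) (u (m (p)) (g (m (m (p))))))

normal form = (k (p) (u (m (p)) (g (m (m (p))))))


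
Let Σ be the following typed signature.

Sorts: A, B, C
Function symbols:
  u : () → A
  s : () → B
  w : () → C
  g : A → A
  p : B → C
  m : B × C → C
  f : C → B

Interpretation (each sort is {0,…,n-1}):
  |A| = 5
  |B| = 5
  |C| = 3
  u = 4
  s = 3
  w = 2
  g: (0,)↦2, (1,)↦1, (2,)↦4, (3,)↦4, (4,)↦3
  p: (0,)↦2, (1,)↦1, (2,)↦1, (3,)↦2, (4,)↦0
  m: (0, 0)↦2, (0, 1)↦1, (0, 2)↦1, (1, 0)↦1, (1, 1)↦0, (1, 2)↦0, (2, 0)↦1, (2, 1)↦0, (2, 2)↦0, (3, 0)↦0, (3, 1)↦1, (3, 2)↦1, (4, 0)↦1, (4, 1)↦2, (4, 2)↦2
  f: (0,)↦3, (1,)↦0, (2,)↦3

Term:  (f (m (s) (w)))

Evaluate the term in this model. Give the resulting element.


  s = 3
  w = 2
  (m (s) (w)) = m(3, 2) = 1
  (f (m (s) (w))) = f(1,) = 0

value = 0


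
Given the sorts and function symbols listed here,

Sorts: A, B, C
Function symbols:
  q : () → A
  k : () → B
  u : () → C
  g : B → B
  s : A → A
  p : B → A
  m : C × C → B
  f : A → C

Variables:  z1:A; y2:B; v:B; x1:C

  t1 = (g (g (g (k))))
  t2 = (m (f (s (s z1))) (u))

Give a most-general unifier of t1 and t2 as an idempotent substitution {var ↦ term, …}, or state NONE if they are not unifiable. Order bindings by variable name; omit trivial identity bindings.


NONE (not unifiable)

head clash or occurs-check failure — not unifiable


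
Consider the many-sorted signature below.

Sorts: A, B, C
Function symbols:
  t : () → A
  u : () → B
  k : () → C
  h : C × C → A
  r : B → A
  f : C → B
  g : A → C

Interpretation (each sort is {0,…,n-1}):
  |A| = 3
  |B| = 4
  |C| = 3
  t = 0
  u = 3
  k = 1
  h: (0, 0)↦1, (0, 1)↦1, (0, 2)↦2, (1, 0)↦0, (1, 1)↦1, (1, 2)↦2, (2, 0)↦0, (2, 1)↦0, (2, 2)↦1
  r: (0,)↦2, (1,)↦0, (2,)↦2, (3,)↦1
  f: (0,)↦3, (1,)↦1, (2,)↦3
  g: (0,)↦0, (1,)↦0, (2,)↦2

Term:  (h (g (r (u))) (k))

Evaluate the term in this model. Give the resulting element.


  u = 3
  (r (u)) = r(3,) = 1
  (g (r (u))) = g(1,) = 0
  k = 1
  (h (g (r (u))) (k)) = h(0, 1) = 1

value = 1


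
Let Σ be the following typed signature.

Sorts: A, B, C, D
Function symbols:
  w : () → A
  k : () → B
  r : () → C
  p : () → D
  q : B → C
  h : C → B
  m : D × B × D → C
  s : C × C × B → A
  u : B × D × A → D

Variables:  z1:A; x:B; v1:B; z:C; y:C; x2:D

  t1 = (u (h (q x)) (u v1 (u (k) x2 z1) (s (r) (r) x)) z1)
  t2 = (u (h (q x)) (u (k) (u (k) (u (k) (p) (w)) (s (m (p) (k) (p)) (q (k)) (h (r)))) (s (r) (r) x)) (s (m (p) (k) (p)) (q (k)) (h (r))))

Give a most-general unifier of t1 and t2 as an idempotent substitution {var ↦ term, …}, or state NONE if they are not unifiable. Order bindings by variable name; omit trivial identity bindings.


{v1 ↦ (k), x2 ↦ (u (k) (p) (w)), z1 ↦ (s (m (p) (k) (p)) (q (k)) (h (r)))}


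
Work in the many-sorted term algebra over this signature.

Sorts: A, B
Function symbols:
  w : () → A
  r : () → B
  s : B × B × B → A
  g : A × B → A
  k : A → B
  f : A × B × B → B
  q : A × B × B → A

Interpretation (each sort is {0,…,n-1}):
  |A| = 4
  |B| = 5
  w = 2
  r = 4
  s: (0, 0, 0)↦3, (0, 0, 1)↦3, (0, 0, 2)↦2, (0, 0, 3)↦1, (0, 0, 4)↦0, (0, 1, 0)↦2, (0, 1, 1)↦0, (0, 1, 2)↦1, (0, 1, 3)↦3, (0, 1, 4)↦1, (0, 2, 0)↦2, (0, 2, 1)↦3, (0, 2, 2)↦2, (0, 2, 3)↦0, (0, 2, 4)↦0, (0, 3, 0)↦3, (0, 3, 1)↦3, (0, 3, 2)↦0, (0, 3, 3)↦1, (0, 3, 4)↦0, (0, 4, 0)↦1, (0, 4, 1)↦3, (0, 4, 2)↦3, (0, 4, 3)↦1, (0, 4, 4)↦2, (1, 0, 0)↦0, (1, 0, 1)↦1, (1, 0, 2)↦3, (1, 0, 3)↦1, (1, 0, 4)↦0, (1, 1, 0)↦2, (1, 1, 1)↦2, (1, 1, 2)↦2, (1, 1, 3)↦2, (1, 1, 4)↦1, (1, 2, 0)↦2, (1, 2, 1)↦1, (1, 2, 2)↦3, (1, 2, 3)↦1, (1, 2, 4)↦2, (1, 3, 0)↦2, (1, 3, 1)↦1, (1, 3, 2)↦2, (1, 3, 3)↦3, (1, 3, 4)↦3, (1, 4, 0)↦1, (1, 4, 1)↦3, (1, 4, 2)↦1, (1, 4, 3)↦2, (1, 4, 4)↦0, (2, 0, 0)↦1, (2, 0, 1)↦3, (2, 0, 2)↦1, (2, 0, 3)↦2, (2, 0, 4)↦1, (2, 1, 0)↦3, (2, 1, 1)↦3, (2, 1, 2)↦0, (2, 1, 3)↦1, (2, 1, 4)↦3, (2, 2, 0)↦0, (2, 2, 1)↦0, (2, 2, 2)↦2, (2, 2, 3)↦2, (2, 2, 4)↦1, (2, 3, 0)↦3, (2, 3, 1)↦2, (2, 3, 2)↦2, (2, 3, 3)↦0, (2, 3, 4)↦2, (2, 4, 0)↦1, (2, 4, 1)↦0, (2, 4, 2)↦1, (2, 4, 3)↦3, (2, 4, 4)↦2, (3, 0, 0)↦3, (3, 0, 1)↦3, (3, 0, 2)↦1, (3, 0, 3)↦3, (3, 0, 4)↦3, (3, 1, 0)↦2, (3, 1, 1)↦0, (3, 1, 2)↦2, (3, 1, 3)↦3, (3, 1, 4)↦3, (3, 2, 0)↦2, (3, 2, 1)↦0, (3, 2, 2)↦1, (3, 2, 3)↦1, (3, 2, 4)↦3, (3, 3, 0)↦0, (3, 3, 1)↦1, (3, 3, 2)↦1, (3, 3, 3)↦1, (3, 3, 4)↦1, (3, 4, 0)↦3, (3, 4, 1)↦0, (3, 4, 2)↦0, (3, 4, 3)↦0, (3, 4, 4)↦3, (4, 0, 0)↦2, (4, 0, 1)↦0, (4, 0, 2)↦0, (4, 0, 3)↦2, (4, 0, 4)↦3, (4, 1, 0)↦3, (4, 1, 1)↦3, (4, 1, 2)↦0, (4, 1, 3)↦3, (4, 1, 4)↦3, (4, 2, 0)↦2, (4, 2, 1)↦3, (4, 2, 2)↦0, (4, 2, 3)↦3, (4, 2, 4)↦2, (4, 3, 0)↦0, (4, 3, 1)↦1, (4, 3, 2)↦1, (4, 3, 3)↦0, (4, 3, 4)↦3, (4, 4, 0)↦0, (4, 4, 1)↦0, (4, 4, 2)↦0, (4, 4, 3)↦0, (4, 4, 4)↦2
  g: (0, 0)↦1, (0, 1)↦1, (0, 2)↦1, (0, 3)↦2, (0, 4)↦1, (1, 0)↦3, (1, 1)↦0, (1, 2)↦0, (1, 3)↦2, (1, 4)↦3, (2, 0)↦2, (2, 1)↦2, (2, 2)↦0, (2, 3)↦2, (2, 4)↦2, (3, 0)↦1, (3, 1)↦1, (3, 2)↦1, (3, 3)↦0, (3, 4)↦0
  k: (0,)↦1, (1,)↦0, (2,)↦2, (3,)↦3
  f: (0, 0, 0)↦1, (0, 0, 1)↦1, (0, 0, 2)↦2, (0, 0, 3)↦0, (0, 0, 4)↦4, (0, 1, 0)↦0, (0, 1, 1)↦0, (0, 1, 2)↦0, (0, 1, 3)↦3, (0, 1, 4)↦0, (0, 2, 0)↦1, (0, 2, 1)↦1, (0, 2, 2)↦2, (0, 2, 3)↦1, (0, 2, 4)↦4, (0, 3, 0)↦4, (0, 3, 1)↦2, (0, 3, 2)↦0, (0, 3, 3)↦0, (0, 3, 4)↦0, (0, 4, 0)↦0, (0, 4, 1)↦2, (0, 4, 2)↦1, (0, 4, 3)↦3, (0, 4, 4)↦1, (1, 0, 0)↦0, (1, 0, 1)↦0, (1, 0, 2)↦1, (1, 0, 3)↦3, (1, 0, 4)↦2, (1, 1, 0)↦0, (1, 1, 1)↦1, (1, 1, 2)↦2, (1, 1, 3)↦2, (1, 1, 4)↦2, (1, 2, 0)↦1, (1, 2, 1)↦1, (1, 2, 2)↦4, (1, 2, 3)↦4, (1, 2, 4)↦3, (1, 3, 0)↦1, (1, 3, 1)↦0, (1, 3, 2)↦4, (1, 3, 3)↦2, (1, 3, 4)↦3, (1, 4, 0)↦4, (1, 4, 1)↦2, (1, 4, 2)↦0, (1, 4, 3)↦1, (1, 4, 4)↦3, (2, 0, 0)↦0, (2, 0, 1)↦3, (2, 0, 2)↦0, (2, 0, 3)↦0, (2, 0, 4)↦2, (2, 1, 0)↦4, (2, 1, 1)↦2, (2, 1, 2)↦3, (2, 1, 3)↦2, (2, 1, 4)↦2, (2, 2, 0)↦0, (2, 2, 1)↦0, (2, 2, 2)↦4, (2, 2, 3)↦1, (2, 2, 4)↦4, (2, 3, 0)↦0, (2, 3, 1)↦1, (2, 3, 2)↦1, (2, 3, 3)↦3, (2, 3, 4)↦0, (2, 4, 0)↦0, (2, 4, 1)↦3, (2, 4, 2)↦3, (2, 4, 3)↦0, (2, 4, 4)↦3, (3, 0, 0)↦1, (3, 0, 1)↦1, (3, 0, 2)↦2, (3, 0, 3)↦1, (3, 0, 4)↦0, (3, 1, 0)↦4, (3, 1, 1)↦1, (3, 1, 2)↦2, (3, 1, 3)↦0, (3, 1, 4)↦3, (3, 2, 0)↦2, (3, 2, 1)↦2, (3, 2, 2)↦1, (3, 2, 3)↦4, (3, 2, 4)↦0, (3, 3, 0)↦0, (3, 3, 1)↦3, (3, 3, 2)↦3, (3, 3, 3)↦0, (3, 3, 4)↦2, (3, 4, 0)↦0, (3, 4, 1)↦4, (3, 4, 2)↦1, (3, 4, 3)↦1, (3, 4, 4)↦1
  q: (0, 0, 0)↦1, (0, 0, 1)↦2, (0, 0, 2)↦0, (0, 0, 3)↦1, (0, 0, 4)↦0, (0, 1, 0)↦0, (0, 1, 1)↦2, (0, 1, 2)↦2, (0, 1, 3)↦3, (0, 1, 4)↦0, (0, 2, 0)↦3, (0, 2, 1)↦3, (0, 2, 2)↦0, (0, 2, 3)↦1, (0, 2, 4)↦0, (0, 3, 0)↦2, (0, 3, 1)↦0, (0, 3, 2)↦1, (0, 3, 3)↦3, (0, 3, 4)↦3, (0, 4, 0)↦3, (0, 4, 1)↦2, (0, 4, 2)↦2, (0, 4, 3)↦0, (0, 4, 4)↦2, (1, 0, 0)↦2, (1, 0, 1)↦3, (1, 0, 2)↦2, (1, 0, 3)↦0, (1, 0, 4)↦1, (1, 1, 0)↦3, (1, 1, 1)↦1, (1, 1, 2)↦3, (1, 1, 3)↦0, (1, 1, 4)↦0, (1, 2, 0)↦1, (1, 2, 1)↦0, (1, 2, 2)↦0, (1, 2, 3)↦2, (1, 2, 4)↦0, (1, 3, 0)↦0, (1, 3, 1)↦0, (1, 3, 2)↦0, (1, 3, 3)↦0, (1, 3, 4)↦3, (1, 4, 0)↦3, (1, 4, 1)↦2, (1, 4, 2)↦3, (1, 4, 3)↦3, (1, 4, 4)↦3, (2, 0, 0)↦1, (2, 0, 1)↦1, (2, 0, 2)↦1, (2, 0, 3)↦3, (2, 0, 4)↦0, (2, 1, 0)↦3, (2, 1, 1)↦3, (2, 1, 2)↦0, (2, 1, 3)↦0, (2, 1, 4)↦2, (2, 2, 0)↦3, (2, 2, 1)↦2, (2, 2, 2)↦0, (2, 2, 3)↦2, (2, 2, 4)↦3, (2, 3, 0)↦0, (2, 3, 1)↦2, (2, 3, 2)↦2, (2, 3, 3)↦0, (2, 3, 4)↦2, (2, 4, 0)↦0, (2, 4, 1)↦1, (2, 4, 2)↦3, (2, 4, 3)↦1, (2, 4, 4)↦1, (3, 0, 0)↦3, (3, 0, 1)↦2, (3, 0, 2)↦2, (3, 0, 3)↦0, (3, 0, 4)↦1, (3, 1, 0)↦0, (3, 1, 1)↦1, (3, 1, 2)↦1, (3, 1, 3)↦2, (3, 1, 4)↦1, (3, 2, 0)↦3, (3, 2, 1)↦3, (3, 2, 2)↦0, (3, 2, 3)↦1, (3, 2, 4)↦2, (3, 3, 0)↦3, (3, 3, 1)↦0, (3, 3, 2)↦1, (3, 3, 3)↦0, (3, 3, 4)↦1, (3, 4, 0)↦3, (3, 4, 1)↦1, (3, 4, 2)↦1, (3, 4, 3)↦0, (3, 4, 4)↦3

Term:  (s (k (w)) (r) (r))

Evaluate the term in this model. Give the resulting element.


value = 2

  w = 2
  (k (w)) = k(2,) = 2
  r = 4
  r = 4
  (s (k (w)) (r) (r)) = s(2, 4, 4) = 2


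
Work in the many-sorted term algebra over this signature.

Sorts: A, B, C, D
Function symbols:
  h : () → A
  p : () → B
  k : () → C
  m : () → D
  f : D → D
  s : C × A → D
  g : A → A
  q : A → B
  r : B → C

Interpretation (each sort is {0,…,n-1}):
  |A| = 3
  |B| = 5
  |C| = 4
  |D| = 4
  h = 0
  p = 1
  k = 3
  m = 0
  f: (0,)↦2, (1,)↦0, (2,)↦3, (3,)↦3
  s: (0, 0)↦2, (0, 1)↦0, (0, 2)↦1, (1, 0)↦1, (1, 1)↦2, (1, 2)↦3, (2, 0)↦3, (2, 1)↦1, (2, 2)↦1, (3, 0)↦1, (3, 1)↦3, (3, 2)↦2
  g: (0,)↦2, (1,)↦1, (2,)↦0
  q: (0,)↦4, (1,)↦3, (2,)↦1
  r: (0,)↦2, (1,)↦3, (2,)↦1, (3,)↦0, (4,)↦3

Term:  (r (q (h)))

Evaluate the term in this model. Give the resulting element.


value = 3

  h = 0
  (q (h)) = q(0,) = 4
  (r (q (h))) = r(4,) = 3


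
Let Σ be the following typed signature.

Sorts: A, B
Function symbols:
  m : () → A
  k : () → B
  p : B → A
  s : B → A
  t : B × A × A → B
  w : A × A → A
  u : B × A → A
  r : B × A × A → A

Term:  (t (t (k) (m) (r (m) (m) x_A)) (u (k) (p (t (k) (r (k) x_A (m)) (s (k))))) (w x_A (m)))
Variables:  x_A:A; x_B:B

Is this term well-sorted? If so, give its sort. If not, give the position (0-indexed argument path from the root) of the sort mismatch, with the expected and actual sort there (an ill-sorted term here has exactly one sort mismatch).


    (k) : B
    (m) : A
      (m) : A
      (m) : A
      x_A : A
    (r (m) (m) x_A) : ✗ arg 0 at [0, 2, 0] has sort A, expected B
    (k) : B
        (k) : B
          (k) : B
          x_A : A
          (m) : A
        (r (k) x_A (m)) : A
          (k) : B
        (s (k)) : A
      (t (k) (r (k) x_A (m)) (s (k))) : B
    (p (t (k) (r (k) x_A (m)) (s (k)))) : A
  (u (k) (p (t (k) (r (k) x_A (m)) (s (k))))) : A
    x_A : A
    (m) : A
  (w x_A (m)) : A

ill-sorted at position [0, 2, 0]: expected B, got A


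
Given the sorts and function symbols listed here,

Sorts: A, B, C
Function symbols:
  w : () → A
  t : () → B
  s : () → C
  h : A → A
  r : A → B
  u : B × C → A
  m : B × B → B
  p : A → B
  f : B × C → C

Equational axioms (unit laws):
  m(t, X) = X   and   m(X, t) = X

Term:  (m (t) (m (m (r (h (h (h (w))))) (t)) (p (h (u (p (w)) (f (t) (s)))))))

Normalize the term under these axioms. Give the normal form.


1. (m (t) (m (m (r (h (h (h (w))))) (t)) (p (h (u (p (w)) (f (t) (s)))))))  →  (m (m (r (h (h (h (w))))) (t)) (p (h (u (p (w)) (f (t) (s))))))
2. (m (m (r (h (h (h (w))))) (t)) (p (h (u (p (w)) (f (t) (s))))))  →  (m (r (h (h (h (w))))) (p (h (u (p (w)) (f (t) (s))))))

normal form = (m (r (h (h (h (w))))) (p (h (u (p (w)) (f (t) (s))))))


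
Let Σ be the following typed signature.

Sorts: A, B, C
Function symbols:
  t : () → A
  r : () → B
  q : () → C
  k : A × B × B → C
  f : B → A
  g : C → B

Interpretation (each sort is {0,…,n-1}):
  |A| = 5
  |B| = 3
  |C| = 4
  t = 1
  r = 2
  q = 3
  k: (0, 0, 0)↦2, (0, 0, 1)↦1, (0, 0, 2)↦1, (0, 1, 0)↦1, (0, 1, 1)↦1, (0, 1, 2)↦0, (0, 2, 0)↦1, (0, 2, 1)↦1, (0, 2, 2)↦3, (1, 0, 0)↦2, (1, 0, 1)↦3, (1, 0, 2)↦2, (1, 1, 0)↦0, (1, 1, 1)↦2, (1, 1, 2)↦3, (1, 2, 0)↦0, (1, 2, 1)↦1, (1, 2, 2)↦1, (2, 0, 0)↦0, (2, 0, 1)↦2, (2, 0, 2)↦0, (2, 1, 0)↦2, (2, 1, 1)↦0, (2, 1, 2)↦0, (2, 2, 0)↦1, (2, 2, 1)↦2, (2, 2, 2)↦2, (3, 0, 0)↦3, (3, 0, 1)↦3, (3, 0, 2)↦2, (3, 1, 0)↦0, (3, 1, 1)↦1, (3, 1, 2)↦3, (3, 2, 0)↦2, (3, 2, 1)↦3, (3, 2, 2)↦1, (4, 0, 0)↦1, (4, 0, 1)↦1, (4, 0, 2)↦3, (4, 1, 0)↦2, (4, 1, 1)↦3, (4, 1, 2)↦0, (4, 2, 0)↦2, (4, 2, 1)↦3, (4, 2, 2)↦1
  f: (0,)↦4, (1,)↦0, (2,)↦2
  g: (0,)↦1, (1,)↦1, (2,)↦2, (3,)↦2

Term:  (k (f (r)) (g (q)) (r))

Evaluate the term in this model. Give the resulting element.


value = 2

  r = 2
  (f (r)) = f(2,) = 2
  q = 3
  (g (q)) = g(3,) = 2
  r = 2
  (k (f (r)) (g (q)) (r)) = k(2, 2, 2) = 2


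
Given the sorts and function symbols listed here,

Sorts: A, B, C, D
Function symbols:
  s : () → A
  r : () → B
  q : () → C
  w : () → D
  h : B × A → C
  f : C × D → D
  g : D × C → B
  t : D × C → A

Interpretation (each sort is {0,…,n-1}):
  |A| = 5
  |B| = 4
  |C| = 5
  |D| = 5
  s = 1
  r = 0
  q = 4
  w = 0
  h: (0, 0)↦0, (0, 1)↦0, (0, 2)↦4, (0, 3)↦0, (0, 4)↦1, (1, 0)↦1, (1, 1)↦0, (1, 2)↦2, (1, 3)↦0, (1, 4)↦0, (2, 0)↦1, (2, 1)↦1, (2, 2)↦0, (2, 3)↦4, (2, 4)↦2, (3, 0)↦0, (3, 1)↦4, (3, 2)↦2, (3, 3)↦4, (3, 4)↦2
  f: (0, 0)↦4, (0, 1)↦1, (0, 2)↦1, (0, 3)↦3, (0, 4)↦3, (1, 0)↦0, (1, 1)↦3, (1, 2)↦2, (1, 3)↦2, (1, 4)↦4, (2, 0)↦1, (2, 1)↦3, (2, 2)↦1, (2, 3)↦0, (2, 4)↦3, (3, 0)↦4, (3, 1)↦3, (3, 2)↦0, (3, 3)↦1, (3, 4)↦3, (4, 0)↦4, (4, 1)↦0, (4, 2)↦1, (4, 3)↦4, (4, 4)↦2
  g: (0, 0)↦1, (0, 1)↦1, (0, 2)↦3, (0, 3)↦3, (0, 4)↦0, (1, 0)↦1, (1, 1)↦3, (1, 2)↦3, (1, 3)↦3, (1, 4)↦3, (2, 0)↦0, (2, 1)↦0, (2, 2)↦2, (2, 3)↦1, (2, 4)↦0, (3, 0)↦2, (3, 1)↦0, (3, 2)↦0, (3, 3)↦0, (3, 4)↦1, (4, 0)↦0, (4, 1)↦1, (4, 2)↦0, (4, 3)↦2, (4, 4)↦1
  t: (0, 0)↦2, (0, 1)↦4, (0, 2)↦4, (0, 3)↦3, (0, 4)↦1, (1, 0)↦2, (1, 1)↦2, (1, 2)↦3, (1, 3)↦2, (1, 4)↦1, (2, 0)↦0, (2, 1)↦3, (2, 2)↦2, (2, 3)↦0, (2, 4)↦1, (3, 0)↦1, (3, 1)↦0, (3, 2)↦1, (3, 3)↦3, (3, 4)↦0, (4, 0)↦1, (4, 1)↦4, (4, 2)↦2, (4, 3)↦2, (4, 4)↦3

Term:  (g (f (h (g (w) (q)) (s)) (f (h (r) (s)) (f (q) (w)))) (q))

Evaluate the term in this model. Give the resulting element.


value = 1

  w = 0
  q = 4
  (g (w) (q)) = g(0, 4) = 0
  s = 1
  (h (g (w) (q)) (s)) = h(0, 1) = 0
  r = 0
  s = 1
  (h (r) (s)) = h(0, 1) = 0
  q = 4
  w = 0
  (f (q) (w)) = f(4, 0) = 4
  (f (h (r) (s)) (f (q) (w))) = f(0, 4) = 3
  (f (h (g (w) (q)) (s)) (f (h (r) (s)) (f (q) (w)))) = f(0, 3) = 3
  q = 4
  (g (f (h (g (w) (q)) (s)) (f (h (r) (s)) (f (q) (w)))) (q)) = g(3, 4) = 1


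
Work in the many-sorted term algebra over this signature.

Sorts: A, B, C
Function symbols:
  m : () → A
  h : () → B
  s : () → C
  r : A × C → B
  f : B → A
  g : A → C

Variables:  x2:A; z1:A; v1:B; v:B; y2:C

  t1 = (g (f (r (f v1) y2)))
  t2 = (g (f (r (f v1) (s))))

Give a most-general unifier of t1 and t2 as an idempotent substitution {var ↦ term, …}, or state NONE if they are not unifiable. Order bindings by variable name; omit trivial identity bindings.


{y2 ↦ (s)}


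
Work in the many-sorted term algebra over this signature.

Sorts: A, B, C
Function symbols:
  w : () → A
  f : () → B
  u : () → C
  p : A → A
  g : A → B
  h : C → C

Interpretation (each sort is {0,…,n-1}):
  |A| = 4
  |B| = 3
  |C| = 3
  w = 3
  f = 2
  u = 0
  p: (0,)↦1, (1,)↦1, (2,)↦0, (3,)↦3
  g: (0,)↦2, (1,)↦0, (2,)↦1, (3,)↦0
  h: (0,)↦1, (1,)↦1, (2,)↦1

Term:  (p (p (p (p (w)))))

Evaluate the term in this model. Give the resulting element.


value = 3

  w = 3
  (p (w)) = p(3,) = 3
  (p (p (w))) = p(3,) = 3
  (p (p (p (w)))) = p(3,) = 3
  (p (p (p (p (w))))) = p(3,) = 3


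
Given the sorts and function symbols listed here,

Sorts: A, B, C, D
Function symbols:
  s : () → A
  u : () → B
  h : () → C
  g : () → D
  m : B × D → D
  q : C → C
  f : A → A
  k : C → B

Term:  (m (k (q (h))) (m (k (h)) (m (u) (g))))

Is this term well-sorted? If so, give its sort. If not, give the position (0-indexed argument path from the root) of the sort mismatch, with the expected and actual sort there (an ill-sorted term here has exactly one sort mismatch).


well-sorted; sort = D

      (h) : C
    (q (h)) : C
  (k (q (h))) : B
      (h) : C
    (k (h)) : B
      (u) : B
      (g) : D
    (m (u) (g)) : D
  (m (k (h)) (m (u) (g))) : D
(m (k (q (h))) (m (k (h)) (m (u) (g)))) : D


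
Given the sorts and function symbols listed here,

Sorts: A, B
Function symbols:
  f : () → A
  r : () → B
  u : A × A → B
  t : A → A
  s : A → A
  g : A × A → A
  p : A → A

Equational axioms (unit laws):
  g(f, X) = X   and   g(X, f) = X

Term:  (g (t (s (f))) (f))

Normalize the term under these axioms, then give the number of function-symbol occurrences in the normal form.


size = 3

1. (g (t (s (f))) (f))  →  (t (s (f)))
normal form: (t (s (f)))


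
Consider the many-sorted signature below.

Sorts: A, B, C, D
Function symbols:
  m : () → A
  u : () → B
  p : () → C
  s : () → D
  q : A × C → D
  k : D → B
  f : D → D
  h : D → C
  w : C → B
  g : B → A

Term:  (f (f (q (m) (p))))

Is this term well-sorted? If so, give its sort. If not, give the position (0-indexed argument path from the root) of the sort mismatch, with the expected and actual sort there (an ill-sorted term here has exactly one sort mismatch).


well-sorted; sort = D

      (m) : A
      (p) : C
    (q (m) (p)) : D
  (f (q (m) (p))) : D
(f (f (q (m) (p)))) : D


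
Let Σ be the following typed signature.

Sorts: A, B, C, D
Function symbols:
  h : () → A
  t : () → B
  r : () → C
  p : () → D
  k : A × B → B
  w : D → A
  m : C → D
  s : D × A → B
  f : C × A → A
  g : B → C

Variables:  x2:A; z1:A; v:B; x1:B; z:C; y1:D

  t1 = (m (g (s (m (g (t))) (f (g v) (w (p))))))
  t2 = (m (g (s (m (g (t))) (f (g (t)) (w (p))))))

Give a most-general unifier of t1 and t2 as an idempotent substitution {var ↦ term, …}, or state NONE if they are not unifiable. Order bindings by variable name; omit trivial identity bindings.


{v ↦ (t)}


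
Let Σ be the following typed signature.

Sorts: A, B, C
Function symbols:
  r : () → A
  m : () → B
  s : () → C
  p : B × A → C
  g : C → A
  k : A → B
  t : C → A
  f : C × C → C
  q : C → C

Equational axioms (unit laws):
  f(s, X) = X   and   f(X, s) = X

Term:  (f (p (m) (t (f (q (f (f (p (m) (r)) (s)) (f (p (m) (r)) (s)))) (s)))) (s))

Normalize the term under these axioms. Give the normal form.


normal form = (p (m) (t (q (f (p (m) (r)) (p (m) (r))))))

1. (f (p (m) (t (f (q (f (f (p (m) (r)) (s)) (f (p (m) (r)) (s)))) (s)))) (s))  →  (p (m) (t (f (q (f (f (p (m) (r)) (s)) (f (p (m) (r)) (s)))) (s))))
2. (p (m) (t (f (q (f (f (p (m) (r)) (s)) (f (p (m) (r)) (s)))) (s))))  →  (p (m) (t (q (f (f (p (m) (r)) (s)) (f (p (m) (r)) (s))))))
3. (p (m) (t (q (f (f (p (m) (r)) (s)) (f (p (m) (r)) (s))))))  →  (p (m) (t (q (f (p (m) (r)) (f (p (m) (r)) (s))))))
4. (p (m) (t (q (f (p (m) (r)) (f (p (m) (r)) (s))))))  →  (p (m) (t (q (f (p (m) (r)) (p (m) (r))))))


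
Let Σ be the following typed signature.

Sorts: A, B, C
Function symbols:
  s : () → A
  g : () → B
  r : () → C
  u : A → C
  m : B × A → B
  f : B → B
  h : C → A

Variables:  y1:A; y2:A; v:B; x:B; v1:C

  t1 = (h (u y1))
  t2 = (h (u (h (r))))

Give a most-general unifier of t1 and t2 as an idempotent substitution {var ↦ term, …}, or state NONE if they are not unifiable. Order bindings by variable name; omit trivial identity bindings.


{y1 ↦ (h (r))}


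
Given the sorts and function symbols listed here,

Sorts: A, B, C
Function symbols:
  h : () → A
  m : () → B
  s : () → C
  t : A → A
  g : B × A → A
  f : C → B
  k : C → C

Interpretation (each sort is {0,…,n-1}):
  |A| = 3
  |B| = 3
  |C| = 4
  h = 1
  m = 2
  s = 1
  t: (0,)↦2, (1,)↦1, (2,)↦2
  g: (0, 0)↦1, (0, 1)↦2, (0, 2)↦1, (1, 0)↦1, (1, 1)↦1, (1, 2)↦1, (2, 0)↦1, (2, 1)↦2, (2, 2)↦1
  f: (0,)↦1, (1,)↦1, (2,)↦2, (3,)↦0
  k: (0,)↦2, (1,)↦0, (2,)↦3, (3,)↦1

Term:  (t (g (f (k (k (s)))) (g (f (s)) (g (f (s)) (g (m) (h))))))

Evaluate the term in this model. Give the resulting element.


value = 2

  s = 1
  (k (s)) = k(1,) = 0
  (k (k (s))) = k(0,) = 2
  (f (k (k (s)))) = f(2,) = 2
  s = 1
  (f (s)) = f(1,) = 1
  s = 1
  (f (s)) = f(1,) = 1
  m = 2
  h = 1
  (g (m) (h)) = g(2, 1) = 2
  (g (f (s)) (g (m) (h))) = g(1, 2) = 1
  (g (f (s)) (g (f (s)) (g (m) (h)))) = g(1, 1) = 1
  (g (f (k (k (s)))) (g (f (s)) (g (f (s)) (g (m) (h))))) = g(2, 1) = 2
  (t (g (f (k (k (s)))) (g (f (s)) (g (f (s)) (g (m) (h)))))) = t(2,) = 2


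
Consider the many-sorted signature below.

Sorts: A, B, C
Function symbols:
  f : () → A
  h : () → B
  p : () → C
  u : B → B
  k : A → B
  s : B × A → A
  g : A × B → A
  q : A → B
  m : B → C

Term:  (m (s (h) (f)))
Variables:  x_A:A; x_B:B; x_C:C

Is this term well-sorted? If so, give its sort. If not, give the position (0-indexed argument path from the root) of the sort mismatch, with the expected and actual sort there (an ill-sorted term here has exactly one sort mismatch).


ill-sorted at position [0]: expected B, got A

    (h) : B
    (f) : A
  (s (h) (f)) : A
(m (s (h) (f))) : ✗ arg 0 at [0] has sort A, expected B


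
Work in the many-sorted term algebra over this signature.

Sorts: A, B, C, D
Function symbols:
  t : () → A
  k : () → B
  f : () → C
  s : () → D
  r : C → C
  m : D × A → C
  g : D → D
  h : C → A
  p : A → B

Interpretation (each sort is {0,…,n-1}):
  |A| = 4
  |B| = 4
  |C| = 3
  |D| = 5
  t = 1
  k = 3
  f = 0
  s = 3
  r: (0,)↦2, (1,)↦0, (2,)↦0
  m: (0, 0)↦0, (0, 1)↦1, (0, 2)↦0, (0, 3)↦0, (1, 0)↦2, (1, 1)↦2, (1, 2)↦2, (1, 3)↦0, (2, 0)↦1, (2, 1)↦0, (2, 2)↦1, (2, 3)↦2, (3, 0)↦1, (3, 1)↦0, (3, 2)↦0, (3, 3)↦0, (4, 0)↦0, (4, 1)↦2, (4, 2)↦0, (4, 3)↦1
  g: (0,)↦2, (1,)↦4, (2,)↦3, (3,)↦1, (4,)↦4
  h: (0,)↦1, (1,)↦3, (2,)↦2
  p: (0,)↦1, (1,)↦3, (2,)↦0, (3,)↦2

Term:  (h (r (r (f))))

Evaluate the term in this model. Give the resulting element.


value = 1

  f = 0
  (r (f)) = r(0,) = 2
  (r (r (f))) = r(2,) = 0
  (h (r (r (f)))) = h(0,) = 1


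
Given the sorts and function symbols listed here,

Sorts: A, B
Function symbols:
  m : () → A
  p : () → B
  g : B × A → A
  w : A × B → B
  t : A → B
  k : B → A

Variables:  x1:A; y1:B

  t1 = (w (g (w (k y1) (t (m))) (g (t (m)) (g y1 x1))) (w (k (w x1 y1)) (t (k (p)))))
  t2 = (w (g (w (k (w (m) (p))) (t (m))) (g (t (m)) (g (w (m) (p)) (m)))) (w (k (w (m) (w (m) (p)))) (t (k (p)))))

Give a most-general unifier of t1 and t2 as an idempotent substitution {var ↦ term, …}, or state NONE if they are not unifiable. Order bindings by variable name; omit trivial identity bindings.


{x1 ↦ (m), y1 ↦ (w (m) (p))}


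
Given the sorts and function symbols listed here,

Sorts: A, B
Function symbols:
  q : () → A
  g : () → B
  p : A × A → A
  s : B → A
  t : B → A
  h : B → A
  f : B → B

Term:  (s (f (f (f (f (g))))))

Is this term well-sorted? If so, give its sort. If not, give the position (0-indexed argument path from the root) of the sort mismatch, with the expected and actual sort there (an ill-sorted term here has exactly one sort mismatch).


          (g) : B
        (f (g)) : B
      (f (f (g))) : B
    (f (f (f (g)))) : B
  (f (f (f (f (g))))) : B
(s (f (f (f (f (g)))))) : A

well-sorted; sort = A


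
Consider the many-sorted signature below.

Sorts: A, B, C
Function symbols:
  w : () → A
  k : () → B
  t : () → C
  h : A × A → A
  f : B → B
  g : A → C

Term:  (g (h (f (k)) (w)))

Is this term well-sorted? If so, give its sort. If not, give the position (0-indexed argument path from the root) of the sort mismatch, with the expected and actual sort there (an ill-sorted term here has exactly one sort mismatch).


      (k) : B
    (f (k)) : B
    (w) : A
  (h (f (k)) (w)) : ✗ arg 0 at [0, 0] has sort B, expected A

ill-sorted at position [0, 0]: expected A, got B


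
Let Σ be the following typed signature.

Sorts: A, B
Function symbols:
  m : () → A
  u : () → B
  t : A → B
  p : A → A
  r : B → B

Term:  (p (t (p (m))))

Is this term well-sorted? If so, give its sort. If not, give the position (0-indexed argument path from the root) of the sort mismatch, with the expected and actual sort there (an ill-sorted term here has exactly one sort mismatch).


ill-sorted at position [0]: expected A, got B

      (m) : A
    (p (m)) : A
  (t (p (m))) : B
(p (t (p (m)))) : ✗ arg 0 at [0] has sort B, expected A


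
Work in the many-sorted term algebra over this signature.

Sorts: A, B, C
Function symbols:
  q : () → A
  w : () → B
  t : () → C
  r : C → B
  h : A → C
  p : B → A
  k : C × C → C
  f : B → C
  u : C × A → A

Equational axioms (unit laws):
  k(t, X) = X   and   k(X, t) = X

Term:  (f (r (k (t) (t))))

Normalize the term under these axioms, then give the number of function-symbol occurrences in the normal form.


size = 3

1. (f (r (k (t) (t))))  →  (f (r (t)))
normal form: (f (r (t)))


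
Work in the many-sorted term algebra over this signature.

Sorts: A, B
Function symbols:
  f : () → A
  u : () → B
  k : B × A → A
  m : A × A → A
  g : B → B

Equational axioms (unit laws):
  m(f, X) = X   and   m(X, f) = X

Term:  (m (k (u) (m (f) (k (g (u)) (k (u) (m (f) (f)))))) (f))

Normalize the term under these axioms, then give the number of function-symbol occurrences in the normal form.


size = 8

1. (m (k (u) (m (f) (k (g (u)) (k (u) (m (f) (f)))))) (f))  →  (k (u) (m (f) (k (g (u)) (k (u) (m (f) (f))))))
2. (k (u) (m (f) (k (g (u)) (k (u) (m (f) (f))))))  →  (k (u) (k (g (u)) (k (u) (m (f) (f)))))
3. (k (u) (k (g (u)) (k (u) (m (f) (f)))))  →  (k (u) (k (g (u)) (k (u) (f))))
normal form: (k (u) (k (g (u)) (k (u) (f))))


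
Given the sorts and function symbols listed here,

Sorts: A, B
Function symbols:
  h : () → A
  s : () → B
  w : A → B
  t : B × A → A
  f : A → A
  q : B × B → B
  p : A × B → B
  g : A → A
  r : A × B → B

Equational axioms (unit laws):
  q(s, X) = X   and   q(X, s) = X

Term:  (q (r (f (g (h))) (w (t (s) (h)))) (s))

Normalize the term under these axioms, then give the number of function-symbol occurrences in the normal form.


1. (q (r (f (g (h))) (w (t (s) (h)))) (s))  →  (r (f (g (h))) (w (t (s) (h))))
normal form: (r (f (g (h))) (w (t (s) (h))))

size = 8


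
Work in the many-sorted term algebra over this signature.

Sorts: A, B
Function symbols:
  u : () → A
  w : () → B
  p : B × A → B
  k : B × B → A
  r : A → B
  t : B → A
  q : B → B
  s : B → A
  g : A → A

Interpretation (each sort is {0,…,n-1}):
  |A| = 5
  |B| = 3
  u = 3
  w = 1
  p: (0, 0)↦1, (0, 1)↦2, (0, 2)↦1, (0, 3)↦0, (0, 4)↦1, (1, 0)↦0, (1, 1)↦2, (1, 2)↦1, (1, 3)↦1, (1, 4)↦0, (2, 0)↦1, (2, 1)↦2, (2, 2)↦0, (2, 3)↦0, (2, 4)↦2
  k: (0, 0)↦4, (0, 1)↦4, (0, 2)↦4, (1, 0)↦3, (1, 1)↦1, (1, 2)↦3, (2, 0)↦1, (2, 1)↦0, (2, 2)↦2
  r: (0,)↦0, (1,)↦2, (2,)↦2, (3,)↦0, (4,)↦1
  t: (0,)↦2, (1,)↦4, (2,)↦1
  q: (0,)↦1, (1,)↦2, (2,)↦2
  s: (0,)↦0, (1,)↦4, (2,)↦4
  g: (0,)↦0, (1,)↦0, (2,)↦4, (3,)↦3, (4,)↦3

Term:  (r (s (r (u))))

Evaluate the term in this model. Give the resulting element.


value = 0

  u = 3
  (r (u)) = r(3,) = 0
  (s (r (u))) = s(0,) = 0
  (r (s (r (u)))) = r(0,) = 0


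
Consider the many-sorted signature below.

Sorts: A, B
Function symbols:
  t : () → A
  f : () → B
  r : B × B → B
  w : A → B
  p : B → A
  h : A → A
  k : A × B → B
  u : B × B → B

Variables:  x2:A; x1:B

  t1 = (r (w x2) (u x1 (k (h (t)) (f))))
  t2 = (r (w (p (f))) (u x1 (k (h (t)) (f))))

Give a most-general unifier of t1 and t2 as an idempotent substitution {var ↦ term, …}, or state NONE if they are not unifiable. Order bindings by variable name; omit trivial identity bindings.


{x2 ↦ (p (f))}


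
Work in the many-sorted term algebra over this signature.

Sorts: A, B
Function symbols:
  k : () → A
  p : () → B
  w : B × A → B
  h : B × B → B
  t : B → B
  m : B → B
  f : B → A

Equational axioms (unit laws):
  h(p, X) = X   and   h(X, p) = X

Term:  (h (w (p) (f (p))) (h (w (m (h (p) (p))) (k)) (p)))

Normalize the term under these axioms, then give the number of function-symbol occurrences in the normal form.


1. (h (w (p) (f (p))) (h (w (m (h (p) (p))) (k)) (p)))  →  (h (w (p) (f (p))) (w (m (h (p) (p))) (k)))
2. (h (w (p) (f (p))) (w (m (h (p) (p))) (k)))  →  (h (w (p) (f (p))) (w (m (p)) (k)))
normal form: (h (w (p) (f (p))) (w (m (p)) (k)))

size = 9


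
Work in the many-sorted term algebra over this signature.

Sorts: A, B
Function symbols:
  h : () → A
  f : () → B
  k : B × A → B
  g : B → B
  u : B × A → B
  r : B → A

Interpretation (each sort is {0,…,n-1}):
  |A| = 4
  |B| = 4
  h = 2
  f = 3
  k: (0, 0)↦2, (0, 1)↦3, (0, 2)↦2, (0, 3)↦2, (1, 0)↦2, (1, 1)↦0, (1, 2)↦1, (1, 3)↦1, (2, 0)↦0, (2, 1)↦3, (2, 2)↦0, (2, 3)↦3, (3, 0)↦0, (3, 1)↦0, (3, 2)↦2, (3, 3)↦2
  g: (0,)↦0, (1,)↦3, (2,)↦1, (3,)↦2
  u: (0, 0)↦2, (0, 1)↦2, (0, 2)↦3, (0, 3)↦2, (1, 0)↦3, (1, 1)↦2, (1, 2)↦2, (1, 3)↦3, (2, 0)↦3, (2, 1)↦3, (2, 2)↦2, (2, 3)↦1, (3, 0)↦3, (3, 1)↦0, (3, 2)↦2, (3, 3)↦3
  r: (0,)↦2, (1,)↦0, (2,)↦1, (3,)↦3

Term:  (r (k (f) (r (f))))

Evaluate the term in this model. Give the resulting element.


  f = 3
  f = 3
  (r (f)) = r(3,) = 3
  (k (f) (r (f))) = k(3, 3) = 2
  (r (k (f) (r (f)))) = r(2,) = 1

value = 1


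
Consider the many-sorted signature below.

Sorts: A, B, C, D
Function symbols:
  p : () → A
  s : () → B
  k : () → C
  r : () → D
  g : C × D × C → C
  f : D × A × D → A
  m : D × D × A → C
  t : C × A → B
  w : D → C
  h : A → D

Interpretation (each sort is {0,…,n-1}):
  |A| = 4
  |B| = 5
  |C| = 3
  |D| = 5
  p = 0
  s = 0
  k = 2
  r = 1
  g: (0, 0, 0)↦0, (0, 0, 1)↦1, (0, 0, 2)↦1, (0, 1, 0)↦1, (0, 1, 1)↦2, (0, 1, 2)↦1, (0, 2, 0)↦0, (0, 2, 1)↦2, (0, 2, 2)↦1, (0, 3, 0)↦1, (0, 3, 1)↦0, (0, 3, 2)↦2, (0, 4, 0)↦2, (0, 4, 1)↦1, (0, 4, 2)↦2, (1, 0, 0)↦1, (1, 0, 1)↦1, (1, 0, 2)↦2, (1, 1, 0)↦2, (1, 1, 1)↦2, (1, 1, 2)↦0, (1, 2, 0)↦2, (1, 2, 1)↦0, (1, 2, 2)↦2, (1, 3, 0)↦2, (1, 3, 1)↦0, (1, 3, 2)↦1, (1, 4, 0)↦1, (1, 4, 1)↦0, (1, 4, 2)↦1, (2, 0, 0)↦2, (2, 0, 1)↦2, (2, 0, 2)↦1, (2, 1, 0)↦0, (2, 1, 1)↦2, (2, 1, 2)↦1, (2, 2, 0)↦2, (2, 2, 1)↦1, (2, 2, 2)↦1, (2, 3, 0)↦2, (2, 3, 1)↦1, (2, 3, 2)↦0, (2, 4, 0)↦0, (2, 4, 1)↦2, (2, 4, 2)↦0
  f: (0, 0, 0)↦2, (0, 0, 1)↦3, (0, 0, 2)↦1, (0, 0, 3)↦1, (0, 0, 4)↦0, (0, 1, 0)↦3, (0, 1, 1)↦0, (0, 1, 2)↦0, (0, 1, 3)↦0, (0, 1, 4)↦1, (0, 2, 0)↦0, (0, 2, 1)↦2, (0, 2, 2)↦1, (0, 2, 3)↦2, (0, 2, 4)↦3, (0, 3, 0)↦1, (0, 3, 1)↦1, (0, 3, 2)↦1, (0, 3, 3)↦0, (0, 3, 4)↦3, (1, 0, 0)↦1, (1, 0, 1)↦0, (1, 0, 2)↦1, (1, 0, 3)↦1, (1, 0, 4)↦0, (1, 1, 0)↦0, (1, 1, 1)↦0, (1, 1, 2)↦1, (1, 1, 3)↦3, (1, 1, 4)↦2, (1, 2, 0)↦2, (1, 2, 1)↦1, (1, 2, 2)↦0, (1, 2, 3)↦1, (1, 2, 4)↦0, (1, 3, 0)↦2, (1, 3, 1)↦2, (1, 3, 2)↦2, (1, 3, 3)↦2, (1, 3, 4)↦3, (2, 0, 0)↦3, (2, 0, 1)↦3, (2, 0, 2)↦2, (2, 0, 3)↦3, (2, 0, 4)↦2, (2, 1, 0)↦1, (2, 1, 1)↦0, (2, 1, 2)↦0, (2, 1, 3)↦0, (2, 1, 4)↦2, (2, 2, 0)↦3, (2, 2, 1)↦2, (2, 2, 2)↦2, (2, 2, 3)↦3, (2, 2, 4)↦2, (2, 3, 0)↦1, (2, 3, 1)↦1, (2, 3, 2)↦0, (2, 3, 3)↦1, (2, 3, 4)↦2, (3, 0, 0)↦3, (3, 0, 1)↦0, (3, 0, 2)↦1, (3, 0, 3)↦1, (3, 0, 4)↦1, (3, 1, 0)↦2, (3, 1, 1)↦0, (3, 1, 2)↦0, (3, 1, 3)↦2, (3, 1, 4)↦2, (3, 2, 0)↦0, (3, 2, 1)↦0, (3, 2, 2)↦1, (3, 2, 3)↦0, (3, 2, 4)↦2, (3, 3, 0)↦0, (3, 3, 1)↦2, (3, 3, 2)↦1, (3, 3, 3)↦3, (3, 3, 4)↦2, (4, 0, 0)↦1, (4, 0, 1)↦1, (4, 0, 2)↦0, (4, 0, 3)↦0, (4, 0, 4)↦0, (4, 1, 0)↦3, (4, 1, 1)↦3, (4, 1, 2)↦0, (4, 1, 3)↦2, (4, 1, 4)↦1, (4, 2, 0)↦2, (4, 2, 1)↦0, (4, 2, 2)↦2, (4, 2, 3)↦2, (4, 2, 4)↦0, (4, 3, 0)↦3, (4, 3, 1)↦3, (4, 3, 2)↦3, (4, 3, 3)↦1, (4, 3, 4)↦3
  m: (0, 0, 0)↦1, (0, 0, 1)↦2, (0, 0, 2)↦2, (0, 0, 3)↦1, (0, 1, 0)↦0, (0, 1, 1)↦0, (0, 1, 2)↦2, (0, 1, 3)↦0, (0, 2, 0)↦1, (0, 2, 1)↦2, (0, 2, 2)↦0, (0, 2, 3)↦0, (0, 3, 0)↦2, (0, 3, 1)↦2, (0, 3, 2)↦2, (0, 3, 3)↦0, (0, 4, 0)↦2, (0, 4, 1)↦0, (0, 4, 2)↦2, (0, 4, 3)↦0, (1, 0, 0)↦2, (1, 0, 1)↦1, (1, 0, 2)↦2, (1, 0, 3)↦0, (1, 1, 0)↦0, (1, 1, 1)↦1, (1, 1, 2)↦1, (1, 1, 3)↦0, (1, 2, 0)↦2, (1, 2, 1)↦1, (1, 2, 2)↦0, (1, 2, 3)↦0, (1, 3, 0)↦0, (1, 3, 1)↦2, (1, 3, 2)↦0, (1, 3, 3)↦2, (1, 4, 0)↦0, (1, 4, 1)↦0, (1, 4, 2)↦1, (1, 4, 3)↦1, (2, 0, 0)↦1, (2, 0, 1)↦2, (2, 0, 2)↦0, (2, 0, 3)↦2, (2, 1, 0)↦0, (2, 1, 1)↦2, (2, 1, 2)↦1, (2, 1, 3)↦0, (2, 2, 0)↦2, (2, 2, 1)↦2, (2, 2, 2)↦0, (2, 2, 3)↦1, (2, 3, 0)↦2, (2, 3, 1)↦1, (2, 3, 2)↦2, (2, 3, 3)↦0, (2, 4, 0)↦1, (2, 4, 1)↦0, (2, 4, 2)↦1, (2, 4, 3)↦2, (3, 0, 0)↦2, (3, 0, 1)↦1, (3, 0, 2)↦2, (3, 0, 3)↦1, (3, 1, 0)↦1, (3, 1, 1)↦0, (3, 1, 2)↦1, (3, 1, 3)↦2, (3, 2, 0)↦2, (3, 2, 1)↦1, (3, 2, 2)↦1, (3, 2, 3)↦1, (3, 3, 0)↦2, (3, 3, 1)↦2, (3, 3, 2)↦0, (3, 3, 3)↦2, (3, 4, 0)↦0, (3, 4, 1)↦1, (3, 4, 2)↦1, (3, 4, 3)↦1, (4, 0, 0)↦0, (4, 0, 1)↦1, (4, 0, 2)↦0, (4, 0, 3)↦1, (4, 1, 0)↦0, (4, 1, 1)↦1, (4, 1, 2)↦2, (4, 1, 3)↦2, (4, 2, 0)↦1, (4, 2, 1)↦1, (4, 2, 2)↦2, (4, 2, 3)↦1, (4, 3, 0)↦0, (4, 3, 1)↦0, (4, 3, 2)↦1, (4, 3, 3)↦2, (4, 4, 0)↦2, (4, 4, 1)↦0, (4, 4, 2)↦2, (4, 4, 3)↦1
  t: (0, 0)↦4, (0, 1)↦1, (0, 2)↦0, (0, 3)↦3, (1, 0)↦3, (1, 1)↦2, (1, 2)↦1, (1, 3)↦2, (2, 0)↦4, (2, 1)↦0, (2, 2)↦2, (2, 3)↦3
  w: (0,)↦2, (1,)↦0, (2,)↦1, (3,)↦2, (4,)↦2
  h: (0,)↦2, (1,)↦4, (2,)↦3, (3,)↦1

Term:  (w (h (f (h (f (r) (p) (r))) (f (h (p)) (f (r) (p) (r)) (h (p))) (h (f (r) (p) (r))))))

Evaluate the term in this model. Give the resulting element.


value = 2

  r = 1
  p = 0
  r = 1
  (f (r) (p) (r)) = f(1, 0, 1) = 0
  (h (f (r) (p) (r))) = h(0,) = 2
  p = 0
  (h (p)) = h(0,) = 2
  r = 1
  p = 0
  r = 1
  (f (r) (p) (r)) = f(1, 0, 1) = 0
  p = 0
  (h (p)) = h(0,) = 2
  (f (h (p)) (f (r) (p) (r)) (h (p))) = f(2, 0, 2) = 2
  r = 1
  p = 0
  r = 1
  (f (r) (p) (r)) = f(1, 0, 1) = 0
  (h (f (r) (p) (r))) = h(0,) = 2
  (f (h (f (r) (p) (r))) (f (h (p)) (f (r) (p) (r)) (h (p))) (h (f (r) (p) (r)))) = f(2, 2, 2) = 2
  (h (f (h (f (r) (p) (r))) (f (h (p)) (f (r) (p) (r)) (h (p))) (h (f (r) (p) (r))))) = h(2,) = 3
  (w (h (f (h (f (r) (p) (r))) (f (h (p)) (f (r) (p) (r)) (h (p))) (h (f (r) (p) (r)))))) = w(3,) = 2
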